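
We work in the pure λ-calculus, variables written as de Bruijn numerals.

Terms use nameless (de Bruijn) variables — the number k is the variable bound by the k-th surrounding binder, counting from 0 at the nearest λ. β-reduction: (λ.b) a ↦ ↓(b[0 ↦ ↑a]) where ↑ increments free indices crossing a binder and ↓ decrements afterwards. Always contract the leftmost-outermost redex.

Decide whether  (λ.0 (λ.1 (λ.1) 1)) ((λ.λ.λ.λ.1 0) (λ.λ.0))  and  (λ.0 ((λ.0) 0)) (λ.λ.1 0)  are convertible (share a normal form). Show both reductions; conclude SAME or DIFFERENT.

Answer: SAME — A ⇓ λ.λ.1 0, B ⇓ λ.λ.1 0

Derivation:
Term A:
  start: (λ.0 (λ.1 (λ.1) 1)) ((λ.λ.λ.λ.1 0) (λ.λ.0))
  step 1: (λ.λ.λ.λ.1 0) (λ.λ.0) (λ.(λ.λ.λ.λ.1 0) (λ.λ.0) (λ.1) ((λ.λ.λ.λ.1 0) (λ.λ.0)))
  step 2: (λ.λ.λ.1 0) (λ.(λ.λ.λ.λ.1 0) (λ.λ.0) (λ.1) ((λ.λ.λ.λ.1 0) (λ.λ.0)))
  step 3: λ.λ.1 0

Term B:
  start: (λ.0 ((λ.0) 0)) (λ.λ.1 0)
  step 1: (λ.λ.1 0) ((λ.0) (λ.λ.1 0))
  step 2: λ.(λ.0) (λ.λ.1 0) 0
  step 3: λ.(λ.λ.1 0) 0
  step 4: λ.λ.1 0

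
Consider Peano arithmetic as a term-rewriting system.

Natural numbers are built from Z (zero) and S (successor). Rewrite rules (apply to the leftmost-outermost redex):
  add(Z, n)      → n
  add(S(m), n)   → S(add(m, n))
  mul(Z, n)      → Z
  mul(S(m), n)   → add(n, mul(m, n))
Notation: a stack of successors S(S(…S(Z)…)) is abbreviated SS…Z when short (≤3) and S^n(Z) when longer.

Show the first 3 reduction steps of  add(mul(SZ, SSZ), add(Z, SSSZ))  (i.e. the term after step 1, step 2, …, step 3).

  start: add(mul(SZ, SSZ), add(Z, SSSZ))
  →1  add(add(SSZ, mul(Z, SSZ)), add(Z, SSSZ))
  →2  add(S(add(SZ, mul(Z, SSZ))), add(Z, SSSZ))
  →3  S(add(add(SZ, mul(Z, SSZ)), add(Z, SSSZ)))

Answer: after 3 steps: S(add(add(SZ, mul(Z, SSZ)), add(Z, SSSZ)))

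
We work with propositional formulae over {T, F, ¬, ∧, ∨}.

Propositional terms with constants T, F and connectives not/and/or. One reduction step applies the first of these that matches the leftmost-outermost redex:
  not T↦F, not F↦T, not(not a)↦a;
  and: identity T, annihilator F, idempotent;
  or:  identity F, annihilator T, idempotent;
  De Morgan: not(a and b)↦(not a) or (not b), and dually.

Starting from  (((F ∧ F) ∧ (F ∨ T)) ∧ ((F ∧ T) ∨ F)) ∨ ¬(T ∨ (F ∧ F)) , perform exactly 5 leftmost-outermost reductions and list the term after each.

  start: (((F ∧ F) ∧ (F ∨ T)) ∧ ((F ∧ T) ∨ F)) ∨ ¬(T ∨ (F ∧ F))
  →1  ((F ∧ (F ∨ T)) ∧ ((F ∧ T) ∨ F)) ∨ ¬(T ∨ (F ∧ F))
  →2  (F ∧ ((F ∧ T) ∨ F)) ∨ ¬(T ∨ (F ∧ F))
  →3  F ∨ ¬(T ∨ (F ∧ F))
  →4  ¬(T ∨ (F ∧ F))
  →5  ¬T ∧ ¬(F ∧ F)

Answer: after 5 steps: ¬T ∧ ¬(F ∧ F)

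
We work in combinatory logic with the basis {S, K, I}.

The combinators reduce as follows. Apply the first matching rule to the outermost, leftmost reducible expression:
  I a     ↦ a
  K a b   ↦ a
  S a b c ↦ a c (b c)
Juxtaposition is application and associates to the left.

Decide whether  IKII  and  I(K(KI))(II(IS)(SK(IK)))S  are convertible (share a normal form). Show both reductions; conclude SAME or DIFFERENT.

Answer: SAME — A ⇓ I, B ⇓ I

Reduction:
Term A:
  start: IKII
  →1  KII
  →2  I

Term B:
  start: I(K(KI))(II(IS)(SK(IK)))S
  →1  K(KI)(II(IS)(SK(IK)))S
  →2  KIS
  →3  I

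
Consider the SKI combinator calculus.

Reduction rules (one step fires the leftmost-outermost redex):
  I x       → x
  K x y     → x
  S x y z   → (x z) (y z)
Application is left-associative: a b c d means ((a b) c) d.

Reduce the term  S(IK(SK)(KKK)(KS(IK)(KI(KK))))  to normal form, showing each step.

Answer: normal form = S(SK(SI))  (in 4 steps)

Reduction:
  start: S(IK(SK)(KKK)(KS(IK)(KI(KK))))
  [1] S(K(SK)(KKK)(KS(IK)(KI(KK))))
  [2] S(SK(KS(IK)(KI(KK))))
  [3] S(SK(S(KI(KK))))
  [4] S(SK(SI))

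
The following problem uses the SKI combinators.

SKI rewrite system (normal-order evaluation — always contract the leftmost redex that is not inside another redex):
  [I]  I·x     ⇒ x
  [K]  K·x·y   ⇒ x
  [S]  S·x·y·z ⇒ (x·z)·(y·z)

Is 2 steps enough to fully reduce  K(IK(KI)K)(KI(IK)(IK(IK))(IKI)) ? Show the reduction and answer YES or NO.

  start: K(IK(KI)K)(KI(IK)(IK(IK))(IKI))
  [1] IK(KI)K
  [2] K(KI)K

Answer: NO — after 2 steps the term is K(KI)K, not yet normal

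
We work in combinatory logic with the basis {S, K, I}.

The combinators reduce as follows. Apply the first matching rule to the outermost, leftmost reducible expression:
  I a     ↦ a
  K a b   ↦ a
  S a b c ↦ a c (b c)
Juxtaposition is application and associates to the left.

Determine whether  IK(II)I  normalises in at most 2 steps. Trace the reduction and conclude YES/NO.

  start: IK(II)I
  step 1: K(II)I
  step 2: II

Answer: NO — after 2 steps the term is II, not yet normal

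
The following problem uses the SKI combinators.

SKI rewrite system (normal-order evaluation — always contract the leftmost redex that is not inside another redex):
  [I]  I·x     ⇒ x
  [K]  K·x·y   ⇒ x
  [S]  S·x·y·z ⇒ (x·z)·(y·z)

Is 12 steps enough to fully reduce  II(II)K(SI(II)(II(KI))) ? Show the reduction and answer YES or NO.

Answer: YES — reaches normal form KI in 9 ≤ 12 steps

Derivation:
  start: II(II)K(SI(II)(II(KI)))
  step 1: I(II)K(SI(II)(II(KI)))
  step 2: IIK(SI(II)(II(KI)))
  step 3: IK(SI(II)(II(KI)))
  step 4: K(SI(II)(II(KI)))
  step 5: K(I(II(KI))(II(II(KI))))
  step 6: K(II(KI)(II(II(KI))))
  step 7: K(I(KI)(II(II(KI))))
  step 8: K(KI(II(II(KI))))
  step 9: KI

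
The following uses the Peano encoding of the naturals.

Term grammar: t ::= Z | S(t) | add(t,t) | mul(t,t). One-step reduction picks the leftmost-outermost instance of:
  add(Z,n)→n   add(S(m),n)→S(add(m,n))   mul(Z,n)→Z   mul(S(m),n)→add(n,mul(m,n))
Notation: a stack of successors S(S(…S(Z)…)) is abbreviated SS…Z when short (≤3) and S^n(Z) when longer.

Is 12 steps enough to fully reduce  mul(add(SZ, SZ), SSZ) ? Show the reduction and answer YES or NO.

  start: mul(add(SZ, SZ), SSZ)
  [1] mul(S(add(Z, SZ)), SSZ)
  [2] add(SSZ, mul(add(Z, SZ), SSZ))
  [3] S(add(SZ, mul(add(Z, SZ), SSZ)))
  [4] S(S(add(Z, mul(add(Z, SZ), SSZ))))
  [5] S(S(mul(add(Z, SZ), SSZ)))
  [6] S(S(mul(SZ, SSZ)))
  [7] S(S(add(SSZ, mul(Z, SSZ))))
  [8] S(S(S(add(SZ, mul(Z, SSZ)))))
  [9] S(S(S(S(add(Z, mul(Z, SSZ))))))
  [10] S(S(S(S(mul(Z, SSZ)))))
  [11] S^4(Z)

Answer: YES — reaches normal form S^4(Z) in 11 ≤ 12 steps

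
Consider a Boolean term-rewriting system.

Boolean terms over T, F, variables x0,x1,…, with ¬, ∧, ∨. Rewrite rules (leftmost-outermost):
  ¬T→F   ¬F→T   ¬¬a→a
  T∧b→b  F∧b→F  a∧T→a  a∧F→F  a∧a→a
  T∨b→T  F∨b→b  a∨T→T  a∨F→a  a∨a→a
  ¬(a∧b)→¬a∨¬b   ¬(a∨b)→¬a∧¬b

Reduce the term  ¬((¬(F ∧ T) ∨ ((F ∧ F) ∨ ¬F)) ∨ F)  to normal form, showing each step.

  start: ¬((¬(F ∧ T) ∨ ((F ∧ F) ∨ ¬F)) ∨ F)
  step 1: ¬(¬(F ∧ T) ∨ ((F ∧ F) ∨ ¬F)) ∧ ¬F
  step 2: (¬¬(F ∧ T) ∧ ¬((F ∧ F) ∨ ¬F)) ∧ ¬F
  step 3: ((F ∧ T) ∧ ¬((F ∧ F) ∨ ¬F)) ∧ ¬F
  step 4: (F ∧ ¬((F ∧ F) ∨ ¬F)) ∧ ¬F
  step 5: F ∧ ¬F
  step 6: F

Answer: normal form = F  (in 6 steps)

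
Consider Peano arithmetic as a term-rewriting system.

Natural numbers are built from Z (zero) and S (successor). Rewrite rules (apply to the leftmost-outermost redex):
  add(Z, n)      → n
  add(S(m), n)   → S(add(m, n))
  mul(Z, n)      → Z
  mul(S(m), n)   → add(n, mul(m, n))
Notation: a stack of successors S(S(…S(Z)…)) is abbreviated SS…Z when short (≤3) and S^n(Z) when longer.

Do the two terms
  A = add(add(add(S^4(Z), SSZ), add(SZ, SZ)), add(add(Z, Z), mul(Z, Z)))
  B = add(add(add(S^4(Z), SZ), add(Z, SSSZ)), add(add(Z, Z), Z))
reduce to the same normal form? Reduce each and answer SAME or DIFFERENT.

Term A:
  start: add(add(add(S^4(Z), SSZ), add(SZ, SZ)), add(add(Z, Z), mul(Z, Z)))
  [1] add(add(S(add(SSSZ, SSZ)), add(SZ, SZ)), add(add(Z, Z), mul(Z, Z)))
  [2] add(S(add(add(SSSZ, SSZ), add(SZ, SZ))), add(add(Z, Z), mul(Z, Z)))
  [3] S(add(add(add(SSSZ, SSZ), add(SZ, SZ)), add(add(Z, Z), mul(Z, Z))))
  [4] S(add(add(S(add(SSZ, SSZ)), add(SZ, SZ)), add(add(Z, Z), mul(Z, Z))))
  [5] S(add(S(add(add(SSZ, SSZ), add(SZ, SZ))), add(add(Z, Z), mul(Z, Z))))
  [6] S(S(add(add(add(SSZ, SSZ), add(SZ, SZ)), add(add(Z, Z), mul(Z, Z)))))
  [7] S(S(add(add(S(add(SZ, SSZ)), add(SZ, SZ)), add(add(Z, Z), mul(Z, Z)))))
  [8] S(S(add(S(add(add(SZ, SSZ), add(SZ, SZ))), add(add(Z, Z), mul(Z, Z)))))
  [9] S(S(S(add(add(add(SZ, SSZ), add(SZ, SZ)), add(add(Z, Z), mul(Z, Z))))))
  [10] S(S(S(add(add(S(add(Z, SSZ)), add(SZ, SZ)), add(add(Z, Z), mul(Z, Z))))))
  [11] S(S(S(add(S(add(add(Z, SSZ), add(SZ, SZ))), add(add(Z, Z), mul(Z, Z))))))
  [12] S(S(S(S(add(add(add(Z, SSZ), add(SZ, SZ)), add(add(Z, Z), mul(Z, Z)))))))
  [13] S(S(S(S(add(add(SSZ, add(SZ, SZ)), add(add(Z, Z), mul(Z, Z)))))))
  [14] S(S(S(S(add(S(add(SZ, add(SZ, SZ))), add(add(Z, Z), mul(Z, Z)))))))
  [15] S(S(S(S(S(add(add(SZ, add(SZ, SZ)), add(add(Z, Z), mul(Z, Z))))))))
  [16] S(S(S(S(S(add(S(add(Z, add(SZ, SZ))), add(add(Z, Z), mul(Z, Z))))))))
  [17] S(S(S(S(S(S(add(add(Z, add(SZ, SZ)), add(add(Z, Z), mul(Z, Z)))))))))
  [18] S(S(S(S(S(S(add(add(SZ, SZ), add(add(Z, Z), mul(Z, Z)))))))))
  [19] S(S(S(S(S(S(add(S(add(Z, SZ)), add(add(Z, Z), mul(Z, Z)))))))))
  [20] S(S(S(S(S(S(S(add(add(Z, SZ), add(add(Z, Z), mul(Z, Z))))))))))
  [21] S(S(S(S(S(S(S(add(SZ, add(add(Z, Z), mul(Z, Z))))))))))
  [22] S(S(S(S(S(S(S(S(add(Z, add(add(Z, Z), mul(Z, Z)))))))))))
  [23] S(S(S(S(S(S(S(S(add(add(Z, Z), mul(Z, Z))))))))))
  [24] S(S(S(S(S(S(S(S(add(Z, mul(Z, Z))))))))))
  [25] S(S(S(S(S(S(S(S(mul(Z, Z)))))))))
  [26] S^8(Z)

Term B:
  start: add(add(add(S^4(Z), SZ), add(Z, SSSZ)), add(add(Z, Z), Z))
  [1] add(add(S(add(SSSZ, SZ)), add(Z, SSSZ)), add(add(Z, Z), Z))
  [2] add(S(add(add(SSSZ, SZ), add(Z, SSSZ))), add(add(Z, Z), Z))
  [3] S(add(add(add(SSSZ, SZ), add(Z, SSSZ)), add(add(Z, Z), Z)))
  [4] S(add(add(S(add(SSZ, SZ)), add(Z, SSSZ)), add(add(Z, Z), Z)))
  [5] S(add(S(add(add(SSZ, SZ), add(Z, SSSZ))), add(add(Z, Z), Z)))
  [6] S(S(add(add(add(SSZ, SZ), add(Z, SSSZ)), add(add(Z, Z), Z))))
  [7] S(S(add(add(S(add(SZ, SZ)), add(Z, SSSZ)), add(add(Z, Z), Z))))
  [8] S(S(add(S(add(add(SZ, SZ), add(Z, SSSZ))), add(add(Z, Z), Z))))
  [9] S(S(S(add(add(add(SZ, SZ), add(Z, SSSZ)), add(add(Z, Z), Z)))))
  [10] S(S(S(add(add(S(add(Z, SZ)), add(Z, SSSZ)), add(add(Z, Z), Z)))))
  [11] S(S(S(add(S(add(add(Z, SZ), add(Z, SSSZ))), add(add(Z, Z), Z)))))
  [12] S(S(S(S(add(add(add(Z, SZ), add(Z, SSSZ)), add(add(Z, Z), Z))))))
  [13] S(S(S(S(add(add(SZ, add(Z, SSSZ)), add(add(Z, Z), Z))))))
  [14] S(S(S(S(add(S(add(Z, add(Z, SSSZ))), add(add(Z, Z), Z))))))
  [15] S(S(S(S(S(add(add(Z, add(Z, SSSZ)), add(add(Z, Z), Z)))))))
  [16] S(S(S(S(S(add(add(Z, SSSZ), add(add(Z, Z), Z)))))))
  [17] S(S(S(S(S(add(SSSZ, add(add(Z, Z), Z)))))))
  [18] S(S(S(S(S(S(add(SSZ, add(add(Z, Z), Z))))))))
  [19] S(S(S(S(S(S(S(add(SZ, add(add(Z, Z), Z)))))))))
  [20] S(S(S(S(S(S(S(S(add(Z, add(add(Z, Z), Z))))))))))
  [21] S(S(S(S(S(S(S(S(add(add(Z, Z), Z)))))))))
  [22] S(S(S(S(S(S(S(S(add(Z, Z)))))))))
  [23] S^8(Z)

Answer: SAME — A ⇓ S^8(Z), B ⇓ S^8(Z)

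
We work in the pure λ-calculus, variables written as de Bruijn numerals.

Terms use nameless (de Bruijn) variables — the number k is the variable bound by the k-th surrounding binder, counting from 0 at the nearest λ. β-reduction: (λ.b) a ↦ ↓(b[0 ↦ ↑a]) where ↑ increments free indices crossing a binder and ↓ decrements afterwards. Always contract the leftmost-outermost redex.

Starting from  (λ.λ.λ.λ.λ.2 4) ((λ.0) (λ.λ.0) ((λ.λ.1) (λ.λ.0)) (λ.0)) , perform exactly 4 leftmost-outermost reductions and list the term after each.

Answer: after 4 steps: λ.λ.λ.λ.2 (λ.0)

Working:
  start: (λ.λ.λ.λ.λ.2 4) ((λ.0) (λ.λ.0) ((λ.λ.1) (λ.λ.0)) (λ.0))
  →1  λ.λ.λ.λ.2 ((λ.0) (λ.λ.0) ((λ.λ.1) (λ.λ.0)) (λ.0))
  →2  λ.λ.λ.λ.2 ((λ.λ.0) ((λ.λ.1) (λ.λ.0)) (λ.0))
  →3  λ.λ.λ.λ.2 ((λ.0) (λ.0))
  →4  λ.λ.λ.λ.2 (λ.0)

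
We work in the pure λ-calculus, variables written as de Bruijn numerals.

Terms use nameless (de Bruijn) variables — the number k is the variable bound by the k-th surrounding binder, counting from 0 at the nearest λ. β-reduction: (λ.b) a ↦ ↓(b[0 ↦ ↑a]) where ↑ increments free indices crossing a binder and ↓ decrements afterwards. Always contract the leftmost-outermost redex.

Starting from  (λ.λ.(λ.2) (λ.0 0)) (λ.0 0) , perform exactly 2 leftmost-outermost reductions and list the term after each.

Answer: after 2 steps: λ.λ.0 0

Reduction:
  start: (λ.λ.(λ.2) (λ.0 0)) (λ.0 0)
  →1  λ.(λ.λ.0 0) (λ.0 0)
  →2  λ.λ.0 0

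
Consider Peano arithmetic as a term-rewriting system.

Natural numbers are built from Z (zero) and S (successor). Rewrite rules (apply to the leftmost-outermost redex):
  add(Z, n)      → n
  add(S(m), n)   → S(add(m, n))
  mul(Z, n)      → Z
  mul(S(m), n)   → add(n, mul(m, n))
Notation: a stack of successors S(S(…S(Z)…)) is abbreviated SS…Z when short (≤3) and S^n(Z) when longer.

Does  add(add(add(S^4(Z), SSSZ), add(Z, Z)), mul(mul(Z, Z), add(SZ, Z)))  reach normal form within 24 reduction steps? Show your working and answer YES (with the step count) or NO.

Answer: YES — reaches normal form S^7(Z) in 24 ≤ 24 steps

Derivation:
  start: add(add(add(S^4(Z), SSSZ), add(Z, Z)), mul(mul(Z, Z), add(SZ, Z)))
  →1  add(add(S(add(SSSZ, SSSZ)), add(Z, Z)), mul(mul(Z, Z), add(SZ, Z)))
  →2  add(S(add(add(SSSZ, SSSZ), add(Z, Z))), mul(mul(Z, Z), add(SZ, Z)))
  →3  S(add(add(add(SSSZ, SSSZ), add(Z, Z)), mul(mul(Z, Z), add(SZ, Z))))
  →4  S(add(add(S(add(SSZ, SSSZ)), add(Z, Z)), mul(mul(Z, Z), add(SZ, Z))))
  →5  S(add(S(add(add(SSZ, SSSZ), add(Z, Z))), mul(mul(Z, Z), add(SZ, Z))))
  →6  S(S(add(add(add(SSZ, SSSZ), add(Z, Z)), mul(mul(Z, Z), add(SZ, Z)))))
  →7  S(S(add(add(S(add(SZ, SSSZ)), add(Z, Z)), mul(mul(Z, Z), add(SZ, Z)))))
  →8  S(S(add(S(add(add(SZ, SSSZ), add(Z, Z))), mul(mul(Z, Z), add(SZ, Z)))))
  →9  S(S(S(add(add(add(SZ, SSSZ), add(Z, Z)), mul(mul(Z, Z), add(SZ, Z))))))
  →10  S(S(S(add(add(S(add(Z, SSSZ)), add(Z, Z)), mul(mul(Z, Z), add(SZ, Z))))))
  →11  S(S(S(add(S(add(add(Z, SSSZ), add(Z, Z))), mul(mul(Z, Z), add(SZ, Z))))))
  →12  S(S(S(S(add(add(add(Z, SSSZ), add(Z, Z)), mul(mul(Z, Z), add(SZ, Z)))))))
  →13  S(S(S(S(add(add(SSSZ, add(Z, Z)), mul(mul(Z, Z), add(SZ, Z)))))))
  →14  S(S(S(S(add(S(add(SSZ, add(Z, Z))), mul(mul(Z, Z), add(SZ, Z)))))))
  →15  S(S(S(S(S(add(add(SSZ, add(Z, Z)), mul(mul(Z, Z), add(SZ, Z))))))))
  →16  S(S(S(S(S(add(S(add(SZ, add(Z, Z))), mul(mul(Z, Z), add(SZ, Z))))))))
  →17  S(S(S(S(S(S(add(add(SZ, add(Z, Z)), mul(mul(Z, Z), add(SZ, Z)))))))))
  →18  S(S(S(S(S(S(add(S(add(Z, add(Z, Z))), mul(mul(Z, Z), add(SZ, Z)))))))))
  →19  S(S(S(S(S(S(S(add(add(Z, add(Z, Z)), mul(mul(Z, Z), add(SZ, Z))))))))))
  →20  S(S(S(S(S(S(S(add(add(Z, Z), mul(mul(Z, Z), add(SZ, Z))))))))))
  →21  S(S(S(S(S(S(S(add(Z, mul(mul(Z, Z), add(SZ, Z))))))))))
  →22  S(S(S(S(S(S(S(mul(mul(Z, Z), add(SZ, Z)))))))))
  →23  S(S(S(S(S(S(S(mul(Z, add(SZ, Z)))))))))
  →24  S^7(Z)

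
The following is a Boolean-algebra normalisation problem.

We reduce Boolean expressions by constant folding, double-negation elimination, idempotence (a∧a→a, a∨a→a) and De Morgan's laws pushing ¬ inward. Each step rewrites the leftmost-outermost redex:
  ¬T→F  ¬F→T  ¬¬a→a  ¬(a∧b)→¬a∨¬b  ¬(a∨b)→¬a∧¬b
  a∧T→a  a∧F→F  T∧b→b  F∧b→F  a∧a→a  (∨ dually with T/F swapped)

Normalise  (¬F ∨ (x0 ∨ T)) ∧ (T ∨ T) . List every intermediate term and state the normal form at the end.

  start: (¬F ∨ (x0 ∨ T)) ∧ (T ∨ T)
  step 1: (T ∨ (x0 ∨ T)) ∧ (T ∨ T)
  step 2: T ∧ (T ∨ T)
  step 3: T ∨ T
  step 4: T

Answer: normal form = T  (in 4 steps)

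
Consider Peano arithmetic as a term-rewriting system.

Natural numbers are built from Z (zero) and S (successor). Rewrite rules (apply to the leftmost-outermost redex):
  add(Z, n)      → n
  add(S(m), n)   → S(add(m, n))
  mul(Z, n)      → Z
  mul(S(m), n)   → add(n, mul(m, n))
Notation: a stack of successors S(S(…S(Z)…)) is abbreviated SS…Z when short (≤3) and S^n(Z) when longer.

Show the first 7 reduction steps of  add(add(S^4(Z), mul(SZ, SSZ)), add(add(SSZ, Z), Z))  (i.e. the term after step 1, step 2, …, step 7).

Answer: after 7 steps: S(S(S(add(S(add(Z, mul(SZ, SSZ))), add(add(SSZ, Z), Z)))))

Derivation:
  start: add(add(S^4(Z), mul(SZ, SSZ)), add(add(SSZ, Z), Z))
  →1  add(S(add(SSSZ, mul(SZ, SSZ))), add(add(SSZ, Z), Z))
  →2  S(add(add(SSSZ, mul(SZ, SSZ)), add(add(SSZ, Z), Z)))
  →3  S(add(S(add(SSZ, mul(SZ, SSZ))), add(add(SSZ, Z), Z)))
  →4  S(S(add(add(SSZ, mul(SZ, SSZ)), add(add(SSZ, Z), Z))))
  →5  S(S(add(S(add(SZ, mul(SZ, SSZ))), add(add(SSZ, Z), Z))))
  →6  S(S(S(add(add(SZ, mul(SZ, SSZ)), add(add(SSZ, Z), Z)))))
  →7  S(S(S(add(S(add(Z, mul(SZ, SSZ))), add(add(SSZ, Z), Z)))))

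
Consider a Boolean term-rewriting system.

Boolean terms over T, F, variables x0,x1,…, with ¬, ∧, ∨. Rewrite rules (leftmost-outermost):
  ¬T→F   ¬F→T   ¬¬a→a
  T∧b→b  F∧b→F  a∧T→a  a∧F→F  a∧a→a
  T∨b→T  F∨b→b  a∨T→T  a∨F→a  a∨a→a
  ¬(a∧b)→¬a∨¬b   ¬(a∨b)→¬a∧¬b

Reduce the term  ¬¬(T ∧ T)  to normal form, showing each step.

Answer: normal form = T  (in 2 steps)

Reduction:
  start: ¬¬(T ∧ T)
  step 1: T ∧ T
  step 2: T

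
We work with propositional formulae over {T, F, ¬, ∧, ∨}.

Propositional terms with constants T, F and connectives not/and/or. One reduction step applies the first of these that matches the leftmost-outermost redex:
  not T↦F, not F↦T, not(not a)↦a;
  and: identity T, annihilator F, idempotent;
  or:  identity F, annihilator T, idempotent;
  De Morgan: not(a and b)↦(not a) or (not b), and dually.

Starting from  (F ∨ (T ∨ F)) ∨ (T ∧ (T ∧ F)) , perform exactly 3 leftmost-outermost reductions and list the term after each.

Answer: after 3 steps: T

Working:
  start: (F ∨ (T ∨ F)) ∨ (T ∧ (T ∧ F))
  →1  (T ∨ F) ∨ (T ∧ (T ∧ F))
  →2  T ∨ (T ∧ (T ∧ F))
  →3  T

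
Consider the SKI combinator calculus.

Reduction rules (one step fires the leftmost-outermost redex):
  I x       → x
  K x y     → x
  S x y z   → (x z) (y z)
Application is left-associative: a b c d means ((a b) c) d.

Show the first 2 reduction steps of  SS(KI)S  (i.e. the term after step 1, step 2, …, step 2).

  start: SS(KI)S
  [1] SS(KIS)
  [2] SSI

Answer: after 2 steps: SSI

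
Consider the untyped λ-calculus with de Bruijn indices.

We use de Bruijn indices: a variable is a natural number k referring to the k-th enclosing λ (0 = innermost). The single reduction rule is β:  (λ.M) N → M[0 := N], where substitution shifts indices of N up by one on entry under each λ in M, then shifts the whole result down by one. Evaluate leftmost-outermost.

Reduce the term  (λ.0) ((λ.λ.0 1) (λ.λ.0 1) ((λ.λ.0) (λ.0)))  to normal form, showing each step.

  start: (λ.0) ((λ.λ.0 1) (λ.λ.0 1) ((λ.λ.0) (λ.0)))
  →1  (λ.λ.0 1) (λ.λ.0 1) ((λ.λ.0) (λ.0))
  →2  (λ.0 (λ.λ.0 1)) ((λ.λ.0) (λ.0))
  →3  (λ.λ.0) (λ.0) (λ.λ.0 1)
  →4  (λ.0) (λ.λ.0 1)
  →5  λ.λ.0 1

Answer: normal form = λ.λ.0 1  (in 5 steps)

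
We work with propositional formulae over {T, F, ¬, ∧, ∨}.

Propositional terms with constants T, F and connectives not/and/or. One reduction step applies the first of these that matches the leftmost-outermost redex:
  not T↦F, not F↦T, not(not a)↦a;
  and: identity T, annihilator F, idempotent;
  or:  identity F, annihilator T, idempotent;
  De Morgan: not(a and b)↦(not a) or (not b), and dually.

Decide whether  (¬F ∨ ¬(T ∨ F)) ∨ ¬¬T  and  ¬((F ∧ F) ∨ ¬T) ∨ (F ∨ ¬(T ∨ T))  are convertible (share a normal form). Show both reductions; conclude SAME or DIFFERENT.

Term A:
  start: (¬F ∨ ¬(T ∨ F)) ∨ ¬¬T
  step 1: (T ∨ ¬(T ∨ F)) ∨ ¬¬T
  step 2: T ∨ ¬¬T
  step 3: T

Term B:
  start: ¬((F ∧ F) ∨ ¬T) ∨ (F ∨ ¬(T ∨ T))
  step 1: (¬(F ∧ F) ∧ ¬¬T) ∨ (F ∨ ¬(T ∨ T))
  step 2: ((¬F ∨ ¬F) ∧ ¬¬T) ∨ (F ∨ ¬(T ∨ T))
  step 3: (¬F ∧ ¬¬T) ∨ (F ∨ ¬(T ∨ T))
  step 4: (T ∧ ¬¬T) ∨ (F ∨ ¬(T ∨ T))
  step 5: ¬¬T ∨ (F ∨ ¬(T ∨ T))
  step 6: T ∨ (F ∨ ¬(T ∨ T))
  step 7: T

Answer: SAME — A ⇓ T, B ⇓ T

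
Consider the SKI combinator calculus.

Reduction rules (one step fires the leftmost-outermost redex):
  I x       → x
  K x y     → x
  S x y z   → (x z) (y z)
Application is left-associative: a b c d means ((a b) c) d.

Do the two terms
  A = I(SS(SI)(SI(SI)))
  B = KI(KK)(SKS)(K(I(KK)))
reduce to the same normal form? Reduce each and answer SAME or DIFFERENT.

Term A:
  start: I(SS(SI)(SI(SI)))
  step 1: SS(SI)(SI(SI))
  step 2: S(SI(SI))(SI(SI(SI)))

Term B:
  start: KI(KK)(SKS)(K(I(KK)))
  step 1: I(SKS)(K(I(KK)))
  step 2: SKS(K(I(KK)))
  step 3: K(K(I(KK)))(S(K(I(KK))))
  step 4: K(I(KK))
  step 5: K(KK)

Answer: DIFFERENT — A ⇓ S(SI(SI))(SI(SI(SI))), B ⇓ K(KK)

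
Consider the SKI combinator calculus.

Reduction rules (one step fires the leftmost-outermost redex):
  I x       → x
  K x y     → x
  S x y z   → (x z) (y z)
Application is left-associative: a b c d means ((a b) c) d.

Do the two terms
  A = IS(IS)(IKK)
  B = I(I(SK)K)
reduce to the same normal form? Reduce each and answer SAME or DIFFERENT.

Answer: DIFFERENT — A ⇓ SS(KK), B ⇓ SKK

Derivation:
Term A:
  start: IS(IS)(IKK)
  step 1: S(IS)(IKK)
  step 2: SS(IKK)
  step 3: SS(KK)

Term B:
  start: I(I(SK)K)
  step 1: I(SK)K
  step 2: SKK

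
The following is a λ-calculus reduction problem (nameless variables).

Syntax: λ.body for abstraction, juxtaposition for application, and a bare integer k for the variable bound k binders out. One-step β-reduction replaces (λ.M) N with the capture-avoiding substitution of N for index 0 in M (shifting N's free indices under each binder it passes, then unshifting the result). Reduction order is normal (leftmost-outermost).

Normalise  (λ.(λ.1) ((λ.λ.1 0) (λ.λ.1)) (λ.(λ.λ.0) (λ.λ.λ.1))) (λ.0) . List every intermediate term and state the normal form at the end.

Answer: normal form = λ.λ.0  (in 4 steps)

Derivation:
  start: (λ.(λ.1) ((λ.λ.1 0) (λ.λ.1)) (λ.(λ.λ.0) (λ.λ.λ.1))) (λ.0)
  →1  (λ.λ.0) ((λ.λ.1 0) (λ.λ.1)) (λ.(λ.λ.0) (λ.λ.λ.1))
  →2  (λ.0) (λ.(λ.λ.0) (λ.λ.λ.1))
  →3  λ.(λ.λ.0) (λ.λ.λ.1)
  →4  λ.λ.0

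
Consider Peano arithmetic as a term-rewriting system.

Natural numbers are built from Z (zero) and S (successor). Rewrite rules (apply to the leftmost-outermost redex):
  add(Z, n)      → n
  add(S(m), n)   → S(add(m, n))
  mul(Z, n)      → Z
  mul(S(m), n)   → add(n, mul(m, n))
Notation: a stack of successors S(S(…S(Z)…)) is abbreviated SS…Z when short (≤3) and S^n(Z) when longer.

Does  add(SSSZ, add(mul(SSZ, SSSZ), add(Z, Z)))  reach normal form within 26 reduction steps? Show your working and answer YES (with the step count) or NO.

  start: add(SSSZ, add(mul(SSZ, SSSZ), add(Z, Z)))
  step 1: S(add(SSZ, add(mul(SSZ, SSSZ), add(Z, Z))))
  step 2: S(S(add(SZ, add(mul(SSZ, SSSZ), add(Z, Z)))))
  step 3: S(S(S(add(Z, add(mul(SSZ, SSSZ), add(Z, Z))))))
  step 4: S(S(S(add(mul(SSZ, SSSZ), add(Z, Z)))))
  step 5: S(S(S(add(add(SSSZ, mul(SZ, SSSZ)), add(Z, Z)))))
  step 6: S(S(S(add(S(add(SSZ, mul(SZ, SSSZ))), add(Z, Z)))))
  step 7: S(S(S(S(add(add(SSZ, mul(SZ, SSSZ)), add(Z, Z))))))
  step 8: S(S(S(S(add(S(add(SZ, mul(SZ, SSSZ))), add(Z, Z))))))
  step 9: S(S(S(S(S(add(add(SZ, mul(SZ, SSSZ)), add(Z, Z)))))))
  step 10: S(S(S(S(S(add(S(add(Z, mul(SZ, SSSZ))), add(Z, Z)))))))
  step 11: S(S(S(S(S(S(add(add(Z, mul(SZ, SSSZ)), add(Z, Z))))))))
  step 12: S(S(S(S(S(S(add(mul(SZ, SSSZ), add(Z, Z))))))))
  step 13: S(S(S(S(S(S(add(add(SSSZ, mul(Z, SSSZ)), add(Z, Z))))))))
  step 14: S(S(S(S(S(S(add(S(add(SSZ, mul(Z, SSSZ))), add(Z, Z))))))))
  step 15: S(S(S(S(S(S(S(add(add(SSZ, mul(Z, SSSZ)), add(Z, Z)))))))))
  step 16: S(S(S(S(S(S(S(add(S(add(SZ, mul(Z, SSSZ))), add(Z, Z)))))))))
  step 17: S(S(S(S(S(S(S(S(add(add(SZ, mul(Z, SSSZ)), add(Z, Z))))))))))
  step 18: S(S(S(S(S(S(S(S(add(S(add(Z, mul(Z, SSSZ))), add(Z, Z))))))))))
  step 19: S(S(S(S(S(S(S(S(S(add(add(Z, mul(Z, SSSZ)), add(Z, Z)))))))))))
  step 20: S(S(S(S(S(S(S(S(S(add(mul(Z, SSSZ), add(Z, Z)))))))))))
  step 21: S(S(S(S(S(S(S(S(S(add(Z, add(Z, Z)))))))))))
  step 22: S(S(S(S(S(S(S(S(S(add(Z, Z))))))))))
  step 23: S^9(Z)

Answer: YES — reaches normal form S^9(Z) in 23 ≤ 26 steps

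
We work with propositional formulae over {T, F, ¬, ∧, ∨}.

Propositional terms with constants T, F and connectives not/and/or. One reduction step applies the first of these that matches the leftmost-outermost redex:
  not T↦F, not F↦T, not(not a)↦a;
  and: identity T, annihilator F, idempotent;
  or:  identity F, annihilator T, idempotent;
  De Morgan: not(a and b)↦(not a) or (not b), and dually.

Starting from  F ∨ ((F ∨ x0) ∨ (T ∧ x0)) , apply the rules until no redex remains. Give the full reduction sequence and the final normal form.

  start: F ∨ ((F ∨ x0) ∨ (T ∧ x0))
  →1  (F ∨ x0) ∨ (T ∧ x0)
  →2  x0 ∨ (T ∧ x0)
  →3  x0 ∨ x0
  →4  x0

Answer: normal form = x0  (in 4 steps)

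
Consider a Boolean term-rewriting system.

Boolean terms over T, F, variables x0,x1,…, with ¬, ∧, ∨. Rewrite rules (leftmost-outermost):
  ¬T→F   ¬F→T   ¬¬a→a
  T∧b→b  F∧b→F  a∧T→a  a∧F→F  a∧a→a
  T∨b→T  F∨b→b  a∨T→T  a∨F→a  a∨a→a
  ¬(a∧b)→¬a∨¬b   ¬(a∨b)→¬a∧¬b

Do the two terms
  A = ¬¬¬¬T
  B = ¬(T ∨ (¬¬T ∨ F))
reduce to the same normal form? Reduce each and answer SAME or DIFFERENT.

Term A:
  start: ¬¬¬¬T
  [1] ¬¬T
  [2] T

Term B:
  start: ¬(T ∨ (¬¬T ∨ F))
  [1] ¬T ∧ ¬(¬¬T ∨ F)
  [2] F ∧ ¬(¬¬T ∨ F)
  [3] F

Answer: DIFFERENT — A ⇓ T, B ⇓ F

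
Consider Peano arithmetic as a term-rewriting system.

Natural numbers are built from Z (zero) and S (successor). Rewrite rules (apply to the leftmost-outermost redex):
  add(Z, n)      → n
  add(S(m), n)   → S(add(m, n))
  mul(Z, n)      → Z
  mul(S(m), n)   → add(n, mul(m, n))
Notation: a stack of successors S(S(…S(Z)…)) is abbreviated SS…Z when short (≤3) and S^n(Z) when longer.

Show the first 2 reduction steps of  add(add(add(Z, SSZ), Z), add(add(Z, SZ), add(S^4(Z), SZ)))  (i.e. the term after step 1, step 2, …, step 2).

  start: add(add(add(Z, SSZ), Z), add(add(Z, SZ), add(S^4(Z), SZ)))
  step 1: add(add(SSZ, Z), add(add(Z, SZ), add(S^4(Z), SZ)))
  step 2: add(S(add(SZ, Z)), add(add(Z, SZ), add(S^4(Z), SZ)))

Answer: after 2 steps: add(S(add(SZ, Z)), add(add(Z, SZ), add(S^4(Z), SZ)))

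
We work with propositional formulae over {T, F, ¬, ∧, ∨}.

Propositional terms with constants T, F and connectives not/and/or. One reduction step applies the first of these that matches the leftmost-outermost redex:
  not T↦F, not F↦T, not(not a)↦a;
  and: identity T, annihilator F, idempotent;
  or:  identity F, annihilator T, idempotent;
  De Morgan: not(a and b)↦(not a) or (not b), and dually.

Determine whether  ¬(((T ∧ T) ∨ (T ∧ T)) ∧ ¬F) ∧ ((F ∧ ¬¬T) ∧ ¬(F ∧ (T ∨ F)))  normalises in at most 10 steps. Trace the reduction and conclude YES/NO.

  start: ¬(((T ∧ T) ∨ (T ∧ T)) ∧ ¬F) ∧ ((F ∧ ¬¬T) ∧ ¬(F ∧ (T ∨ F)))
  →1  (¬((T ∧ T) ∨ (T ∧ T)) ∨ ¬¬F) ∧ ((F ∧ ¬¬T) ∧ ¬(F ∧ (T ∨ F)))
  →2  ((¬(T ∧ T) ∧ ¬(T ∧ T)) ∨ ¬¬F) ∧ ((F ∧ ¬¬T) ∧ ¬(F ∧ (T ∨ F)))
  →3  (¬(T ∧ T) ∨ ¬¬F) ∧ ((F ∧ ¬¬T) ∧ ¬(F ∧ (T ∨ F)))
  →4  ((¬T ∨ ¬T) ∨ ¬¬F) ∧ ((F ∧ ¬¬T) ∧ ¬(F ∧ (T ∨ F)))
  →5  (¬T ∨ ¬¬F) ∧ ((F ∧ ¬¬T) ∧ ¬(F ∧ (T ∨ F)))
  →6  (F ∨ ¬¬F) ∧ ((F ∧ ¬¬T) ∧ ¬(F ∧ (T ∨ F)))
  →7  ¬¬F ∧ ((F ∧ ¬¬T) ∧ ¬(F ∧ (T ∨ F)))
  →8  F ∧ ((F ∧ ¬¬T) ∧ ¬(F ∧ (T ∨ F)))
  →9  F

Answer: YES — reaches normal form F in 9 ≤ 10 steps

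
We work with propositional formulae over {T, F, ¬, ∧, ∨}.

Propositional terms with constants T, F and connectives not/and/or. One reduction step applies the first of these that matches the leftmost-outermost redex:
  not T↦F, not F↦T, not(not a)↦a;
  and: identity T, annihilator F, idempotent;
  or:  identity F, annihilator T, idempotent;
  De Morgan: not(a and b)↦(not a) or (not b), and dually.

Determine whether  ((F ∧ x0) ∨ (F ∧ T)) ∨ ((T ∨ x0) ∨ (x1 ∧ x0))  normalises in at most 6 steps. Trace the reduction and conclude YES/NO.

Answer: YES — reaches normal form T in 6 ≤ 6 steps

Working:
  start: ((F ∧ x0) ∨ (F ∧ T)) ∨ ((T ∨ x0) ∨ (x1 ∧ x0))
  step 1: (F ∨ (F ∧ T)) ∨ ((T ∨ x0) ∨ (x1 ∧ x0))
  step 2: (F ∧ T) ∨ ((T ∨ x0) ∨ (x1 ∧ x0))
  step 3: F ∨ ((T ∨ x0) ∨ (x1 ∧ x0))
  step 4: (T ∨ x0) ∨ (x1 ∧ x0)
  step 5: T ∨ (x1 ∧ x0)
  step 6: T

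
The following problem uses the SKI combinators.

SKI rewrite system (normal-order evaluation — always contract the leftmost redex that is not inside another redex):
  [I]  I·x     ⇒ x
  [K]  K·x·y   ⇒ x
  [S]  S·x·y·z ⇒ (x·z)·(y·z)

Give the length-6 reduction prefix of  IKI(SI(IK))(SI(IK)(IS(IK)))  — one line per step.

Answer: after 6 steps: S(IK)(IK(IS(IK)))

Working:
  start: IKI(SI(IK))(SI(IK)(IS(IK)))
  step 1: KI(SI(IK))(SI(IK)(IS(IK)))
  step 2: I(SI(IK)(IS(IK)))
  step 3: SI(IK)(IS(IK))
  step 4: I(IS(IK))(IK(IS(IK)))
  step 5: IS(IK)(IK(IS(IK)))
  step 6: S(IK)(IK(IS(IK)))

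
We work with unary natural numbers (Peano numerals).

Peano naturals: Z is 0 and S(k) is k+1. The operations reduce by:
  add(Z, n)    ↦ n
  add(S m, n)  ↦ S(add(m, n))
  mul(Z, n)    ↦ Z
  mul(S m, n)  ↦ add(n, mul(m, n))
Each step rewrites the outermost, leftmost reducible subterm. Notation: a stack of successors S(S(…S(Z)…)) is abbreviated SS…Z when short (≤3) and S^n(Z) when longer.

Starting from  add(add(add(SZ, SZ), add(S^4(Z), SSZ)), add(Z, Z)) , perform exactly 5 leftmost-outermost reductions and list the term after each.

  start: add(add(add(SZ, SZ), add(S^4(Z), SSZ)), add(Z, Z))
  [1] add(add(S(add(Z, SZ)), add(S^4(Z), SSZ)), add(Z, Z))
  [2] add(S(add(add(Z, SZ), add(S^4(Z), SSZ))), add(Z, Z))
  [3] S(add(add(add(Z, SZ), add(S^4(Z), SSZ)), add(Z, Z)))
  [4] S(add(add(SZ, add(S^4(Z), SSZ)), add(Z, Z)))
  [5] S(add(S(add(Z, add(S^4(Z), SSZ))), add(Z, Z)))

Answer: after 5 steps: S(add(S(add(Z, add(S^4(Z), SSZ))), add(Z, Z)))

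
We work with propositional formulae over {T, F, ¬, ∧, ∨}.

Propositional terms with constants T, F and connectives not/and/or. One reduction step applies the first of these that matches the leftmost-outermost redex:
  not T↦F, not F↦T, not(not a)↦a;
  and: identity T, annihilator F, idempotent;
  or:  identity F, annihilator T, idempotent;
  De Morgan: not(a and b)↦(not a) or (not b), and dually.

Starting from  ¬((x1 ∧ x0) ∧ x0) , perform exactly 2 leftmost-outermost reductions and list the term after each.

Answer: after 2 steps: (¬x1 ∨ ¬x0) ∨ ¬x0

Derivation:
  start: ¬((x1 ∧ x0) ∧ x0)
  →1  ¬(x1 ∧ x0) ∨ ¬x0
  →2  (¬x1 ∨ ¬x0) ∨ ¬x0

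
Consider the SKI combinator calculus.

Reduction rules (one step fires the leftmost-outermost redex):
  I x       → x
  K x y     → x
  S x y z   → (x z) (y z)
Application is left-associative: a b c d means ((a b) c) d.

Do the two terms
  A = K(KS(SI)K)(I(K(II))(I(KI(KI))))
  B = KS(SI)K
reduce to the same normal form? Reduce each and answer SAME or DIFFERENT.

Answer: SAME — A ⇓ SK, B ⇓ SK

Working:
Term A:
  start: K(KS(SI)K)(I(K(II))(I(KI(KI))))
  →1  KS(SI)K
  →2  SK

Term B:
  start: KS(SI)K
  →1  SK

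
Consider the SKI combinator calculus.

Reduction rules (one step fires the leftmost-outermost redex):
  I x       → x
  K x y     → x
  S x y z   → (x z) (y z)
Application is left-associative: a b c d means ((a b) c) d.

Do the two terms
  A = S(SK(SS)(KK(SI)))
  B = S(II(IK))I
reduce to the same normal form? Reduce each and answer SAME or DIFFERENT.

Answer: DIFFERENT — A ⇓ SK, B ⇓ SKI

Reduction:
Term A:
  start: S(SK(SS)(KK(SI)))
  →1  S(K(KK(SI))(SS(KK(SI))))
  →2  S(KK(SI))
  →3  SK

Term B:
  start: S(II(IK))I
  →1  S(I(IK))I
  →2  S(IK)I
  →3  SKI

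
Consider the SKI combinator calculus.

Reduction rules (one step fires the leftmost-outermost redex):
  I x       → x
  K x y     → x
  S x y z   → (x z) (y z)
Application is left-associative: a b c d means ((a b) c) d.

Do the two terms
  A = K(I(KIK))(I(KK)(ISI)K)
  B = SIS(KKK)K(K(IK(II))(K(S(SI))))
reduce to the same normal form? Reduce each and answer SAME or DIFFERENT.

Term A:
  start: K(I(KIK))(I(KK)(ISI)K)
  [1] I(KIK)
  [2] KIK
  [3] I

Term B:
  start: SIS(KKK)K(K(IK(II))(K(S(SI))))
  [1] I(KKK)(S(KKK))K(K(IK(II))(K(S(SI))))
  [2] KKK(S(KKK))K(K(IK(II))(K(S(SI))))
  [3] K(S(KKK))K(K(IK(II))(K(S(SI))))
  [4] S(KKK)(K(IK(II))(K(S(SI))))
  [5] SK(K(IK(II))(K(S(SI))))
  [6] SK(IK(II))
  [7] SK(K(II))
  [8] SK(KI)

Answer: DIFFERENT — A ⇓ I, B ⇓ SK(KI)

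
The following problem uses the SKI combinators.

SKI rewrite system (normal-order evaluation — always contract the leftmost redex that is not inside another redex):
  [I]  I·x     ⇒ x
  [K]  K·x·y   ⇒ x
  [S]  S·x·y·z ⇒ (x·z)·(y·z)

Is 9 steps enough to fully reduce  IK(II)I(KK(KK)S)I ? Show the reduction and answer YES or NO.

Answer: YES — reaches normal form S in 6 ≤ 9 steps

Working:
  start: IK(II)I(KK(KK)S)I
  →1  K(II)I(KK(KK)S)I
  →2  II(KK(KK)S)I
  →3  I(KK(KK)S)I
  →4  KK(KK)SI
  →5  KSI
  →6  S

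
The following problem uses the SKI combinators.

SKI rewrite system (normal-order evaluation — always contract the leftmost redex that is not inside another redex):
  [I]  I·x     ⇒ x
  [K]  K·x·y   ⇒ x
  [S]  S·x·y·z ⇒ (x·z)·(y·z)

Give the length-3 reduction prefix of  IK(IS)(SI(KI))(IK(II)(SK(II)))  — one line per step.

Answer: after 3 steps: S(IK(II)(SK(II)))

Reduction:
  start: IK(IS)(SI(KI))(IK(II)(SK(II)))
  [1] K(IS)(SI(KI))(IK(II)(SK(II)))
  [2] IS(IK(II)(SK(II)))
  [3] S(IK(II)(SK(II)))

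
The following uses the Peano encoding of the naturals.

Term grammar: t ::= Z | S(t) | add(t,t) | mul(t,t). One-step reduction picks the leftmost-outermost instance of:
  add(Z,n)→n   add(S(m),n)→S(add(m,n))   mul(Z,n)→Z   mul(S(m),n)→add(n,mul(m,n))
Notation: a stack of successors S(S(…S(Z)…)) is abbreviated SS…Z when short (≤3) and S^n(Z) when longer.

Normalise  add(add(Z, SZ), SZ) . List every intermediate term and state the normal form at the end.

  start: add(add(Z, SZ), SZ)
  →1  add(SZ, SZ)
  →2  S(add(Z, SZ))
  →3  SSZ

Answer: normal form = SSZ  (in 3 steps)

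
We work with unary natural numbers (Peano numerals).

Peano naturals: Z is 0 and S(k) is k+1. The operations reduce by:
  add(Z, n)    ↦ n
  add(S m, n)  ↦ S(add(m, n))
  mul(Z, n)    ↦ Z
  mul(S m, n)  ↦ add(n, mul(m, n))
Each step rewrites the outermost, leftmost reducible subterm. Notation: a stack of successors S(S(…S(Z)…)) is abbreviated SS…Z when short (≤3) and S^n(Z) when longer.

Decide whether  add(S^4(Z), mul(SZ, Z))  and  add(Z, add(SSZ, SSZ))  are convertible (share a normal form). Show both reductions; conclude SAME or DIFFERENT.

Term A:
  start: add(S^4(Z), mul(SZ, Z))
  →1  S(add(SSSZ, mul(SZ, Z)))
  →2  S(S(add(SSZ, mul(SZ, Z))))
  →3  S(S(S(add(SZ, mul(SZ, Z)))))
  →4  S(S(S(S(add(Z, mul(SZ, Z))))))
  →5  S(S(S(S(mul(SZ, Z)))))
  →6  S(S(S(S(add(Z, mul(Z, Z))))))
  →7  S(S(S(S(mul(Z, Z)))))
  →8  S^4(Z)

Term B:
  start: add(Z, add(SSZ, SSZ))
  →1  add(SSZ, SSZ)
  →2  S(add(SZ, SSZ))
  →3  S(S(add(Z, SSZ)))
  →4  S^4(Z)

Answer: SAME — A ⇓ S^4(Z), B ⇓ S^4(Z)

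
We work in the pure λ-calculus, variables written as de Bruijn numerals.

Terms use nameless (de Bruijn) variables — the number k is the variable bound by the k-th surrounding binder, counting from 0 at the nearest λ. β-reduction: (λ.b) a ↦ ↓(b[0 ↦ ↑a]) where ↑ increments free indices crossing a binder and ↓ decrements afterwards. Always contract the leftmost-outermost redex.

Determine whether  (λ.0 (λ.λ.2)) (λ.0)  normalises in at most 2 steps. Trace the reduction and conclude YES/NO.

Answer: YES — reaches normal form λ.λ.λ.0 in 2 ≤ 2 steps

Working:
  start: (λ.0 (λ.λ.2)) (λ.0)
  [1] (λ.0) (λ.λ.λ.0)
  [2] λ.λ.λ.0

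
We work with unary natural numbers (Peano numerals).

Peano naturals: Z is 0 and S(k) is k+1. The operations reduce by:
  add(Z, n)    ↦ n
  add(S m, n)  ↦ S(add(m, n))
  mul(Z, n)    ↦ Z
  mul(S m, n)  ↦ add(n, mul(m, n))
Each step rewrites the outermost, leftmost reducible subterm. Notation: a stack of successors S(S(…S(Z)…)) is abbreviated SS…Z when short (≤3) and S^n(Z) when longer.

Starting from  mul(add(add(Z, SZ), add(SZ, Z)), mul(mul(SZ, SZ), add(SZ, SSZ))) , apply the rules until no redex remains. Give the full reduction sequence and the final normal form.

Answer: normal form = S^6(Z)  (in 40 steps)

Derivation:
  start: mul(add(add(Z, SZ), add(SZ, Z)), mul(mul(SZ, SZ), add(SZ, SSZ)))
  →1  mul(add(SZ, add(SZ, Z)), mul(mul(SZ, SZ), add(SZ, SSZ)))
  →2  mul(S(add(Z, add(SZ, Z))), mul(mul(SZ, SZ), add(SZ, SSZ)))
  →3  add(mul(mul(SZ, SZ), add(SZ, SSZ)), mul(add(Z, add(SZ, Z)), mul(mul(SZ, SZ), add(SZ, SSZ))))
  →4  add(mul(add(SZ, mul(Z, SZ)), add(SZ, SSZ)), mul(add(Z, add(SZ, Z)), mul(mul(SZ, SZ), add(SZ, SSZ))))
  →5  add(mul(S(add(Z, mul(Z, SZ))), add(SZ, SSZ)), mul(add(Z, add(SZ, Z)), mul(mul(SZ, SZ), add(SZ, SSZ))))
  →6  add(add(add(SZ, SSZ), mul(add(Z, mul(Z, SZ)), add(SZ, SSZ))), mul(add(Z, add(SZ, Z)), mul(mul(SZ, SZ), add(SZ, SSZ))))
  →7  add(add(S(add(Z, SSZ)), mul(add(Z, mul(Z, SZ)), add(SZ, SSZ))), mul(add(Z, add(SZ, Z)), mul(mul(SZ, SZ), add(SZ, SSZ))))
  →8  add(S(add(add(Z, SSZ), mul(add(Z, mul(Z, SZ)), add(SZ, SSZ)))), mul(add(Z, add(SZ, Z)), mul(mul(SZ, SZ), add(SZ, SSZ))))
  →9  S(add(add(add(Z, SSZ), mul(add(Z, mul(Z, SZ)), add(SZ, SSZ))), mul(add(Z, add(SZ, Z)), mul(mul(SZ, SZ), add(SZ, SSZ)))))
  →10  S(add(add(SSZ, mul(add(Z, mul(Z, SZ)), add(SZ, SSZ))), mul(add(Z, add(SZ, Z)), mul(mul(SZ, SZ), add(SZ, SSZ)))))
  →11  S(add(S(add(SZ, mul(add(Z, mul(Z, SZ)), add(SZ, SSZ)))), mul(add(Z, add(SZ, Z)), mul(mul(SZ, SZ), add(SZ, SSZ)))))
  →12  S(S(add(add(SZ, mul(add(Z, mul(Z, SZ)), add(SZ, SSZ))), mul(add(Z, add(SZ, Z)), mul(mul(SZ, SZ), add(SZ, SSZ))))))
  →13  S(S(add(S(add(Z, mul(add(Z, mul(Z, SZ)), add(SZ, SSZ)))), mul(add(Z, add(SZ, Z)), mul(mul(SZ, SZ), add(SZ, SSZ))))))
  →14  S(S(S(add(add(Z, mul(add(Z, mul(Z, SZ)), add(SZ, SSZ))), mul(add(Z, add(SZ, Z)), mul(mul(SZ, SZ), add(SZ, SSZ)))))))
  →15  S(S(S(add(mul(add(Z, mul(Z, SZ)), add(SZ, SSZ)), mul(add(Z, add(SZ, Z)), mul(mul(SZ, SZ), add(SZ, SSZ)))))))
  →16  S(S(S(add(mul(mul(Z, SZ), add(SZ, SSZ)), mul(add(Z, add(SZ, Z)), mul(mul(SZ, SZ), add(SZ, SSZ)))))))
  →17  S(S(S(add(mul(Z, add(SZ, SSZ)), mul(add(Z, add(SZ, Z)), mul(mul(SZ, SZ), add(SZ, SSZ)))))))
  →18  S(S(S(add(Z, mul(add(Z, add(SZ, Z)), mul(mul(SZ, SZ), add(SZ, SSZ)))))))
  →19  S(S(S(mul(add(Z, add(SZ, Z)), mul(mul(SZ, SZ), add(SZ, SSZ))))))
  →20  S(S(S(mul(add(SZ, Z), mul(mul(SZ, SZ), add(SZ, SSZ))))))
  →21  S(S(S(mul(S(add(Z, Z)), mul(mul(SZ, SZ), add(SZ, SSZ))))))
  →22  S(S(S(add(mul(mul(SZ, SZ), add(SZ, SSZ)), mul(add(Z, Z), mul(mul(SZ, SZ), add(SZ, SSZ)))))))
  →23  S(S(S(add(mul(add(SZ, mul(Z, SZ)), add(SZ, SSZ)), mul(add(Z, Z), mul(mul(SZ, SZ), add(SZ, SSZ)))))))
  →24  S(S(S(add(mul(S(add(Z, mul(Z, SZ))), add(SZ, SSZ)), mul(add(Z, Z), mul(mul(SZ, SZ), add(SZ, SSZ)))))))
  →25  S(S(S(add(add(add(SZ, SSZ), mul(add(Z, mul(Z, SZ)), add(SZ, SSZ))), mul(add(Z, Z), mul(mul(SZ, SZ), add(SZ, SSZ)))))))
  →26  S(S(S(add(add(S(add(Z, SSZ)), mul(add(Z, mul(Z, SZ)), add(SZ, SSZ))), mul(add(Z, Z), mul(mul(SZ, SZ), add(SZ, SSZ)))))))
  →27  S(S(S(add(S(add(add(Z, SSZ), mul(add(Z, mul(Z, SZ)), add(SZ, SSZ)))), mul(add(Z, Z), mul(mul(SZ, SZ), add(SZ, SSZ)))))))
  →28  S(S(S(S(add(add(add(Z, SSZ), mul(add(Z, mul(Z, SZ)), add(SZ, SSZ))), mul(add(Z, Z), mul(mul(SZ, SZ), add(SZ, SSZ))))))))
  →29  S(S(S(S(add(add(SSZ, mul(add(Z, mul(Z, SZ)), add(SZ, SSZ))), mul(add(Z, Z), mul(mul(SZ, SZ), add(SZ, SSZ))))))))
  →30  S(S(S(S(add(S(add(SZ, mul(add(Z, mul(Z, SZ)), add(SZ, SSZ)))), mul(add(Z, Z), mul(mul(SZ, SZ), add(SZ, SSZ))))))))
  →31  S(S(S(S(S(add(add(SZ, mul(add(Z, mul(Z, SZ)), add(SZ, SSZ))), mul(add(Z, Z), mul(mul(SZ, SZ), add(SZ, SSZ)))))))))
  →32  S(S(S(S(S(add(S(add(Z, mul(add(Z, mul(Z, SZ)), add(SZ, SSZ)))), mul(add(Z, Z), mul(mul(SZ, SZ), add(SZ, SSZ)))))))))
  →33  S(S(S(S(S(S(add(add(Z, mul(add(Z, mul(Z, SZ)), add(SZ, SSZ))), mul(add(Z, Z), mul(mul(SZ, SZ), add(SZ, SSZ))))))))))
  →34  S(S(S(S(S(S(add(mul(add(Z, mul(Z, SZ)), add(SZ, SSZ)), mul(add(Z, Z), mul(mul(SZ, SZ), add(SZ, SSZ))))))))))
  →35  S(S(S(S(S(S(add(mul(mul(Z, SZ), add(SZ, SSZ)), mul(add(Z, Z), mul(mul(SZ, SZ), add(SZ, SSZ))))))))))
  →36  S(S(S(S(S(S(add(mul(Z, add(SZ, SSZ)), mul(add(Z, Z), mul(mul(SZ, SZ), add(SZ, SSZ))))))))))
  →37  S(S(S(S(S(S(add(Z, mul(add(Z, Z), mul(mul(SZ, SZ), add(SZ, SSZ))))))))))
  →38  S(S(S(S(S(S(mul(add(Z, Z), mul(mul(SZ, SZ), add(SZ, SSZ)))))))))
  →39  S(S(S(S(S(S(mul(Z, mul(mul(SZ, SZ), add(SZ, SSZ)))))))))
  →40  S^6(Z)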